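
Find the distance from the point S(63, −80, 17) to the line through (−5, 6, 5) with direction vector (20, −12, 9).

2√541

Direction vector d = (20, −12, 9).
AP = (68, −86, 12), and AP × d = (−630, −372, 904).
|AP × d|² = 1352500 and |d|² = 625, so the distance is √(1352500/625) = √2164 = 2√541.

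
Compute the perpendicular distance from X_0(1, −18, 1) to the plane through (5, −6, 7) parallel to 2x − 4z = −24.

Parallel planes share the normal n = (2, 0, −4); since (5, −6, 7) lies on the plane, its equation is 2x − 4z = -18.
Then n·(1, −18, 1) − (−18) = 16.
|n| = √(4 + 0 + 16) = 2√5, so the distance is |16|/(2√5) = 8√5/5.

8√5/5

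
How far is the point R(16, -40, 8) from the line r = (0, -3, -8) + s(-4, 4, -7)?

3√65

Direction vector d = (-4, 4, -7).
AP = (16, -37, 16); AP·d = -324, |AP|² = 1881, |d|² = 81.
distance² = |AP|² − (AP·d)²/|d|² = 1881 − 104976/81 = 585, so the distance is 3√65.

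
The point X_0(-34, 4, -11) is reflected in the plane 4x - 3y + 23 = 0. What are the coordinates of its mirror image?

n = (4, -3, 0), |n|² = 25, n·X_0 − (-23) = -125, so t = -125/25 = -5.
Foot F = X_0 − (-5)·n = (-14, -11, -11); the reflection is 2F − X_0 = (6, -26, -11).

(6, -26, -11)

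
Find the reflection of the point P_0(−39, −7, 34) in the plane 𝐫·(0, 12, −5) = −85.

n = (0, 12, −5), |n|² = 169, n·P_0 − (-85) = -169, so t = -169/169 = -1.
Foot F = P_0 − (-1)·n = (−39, 5, 29); the reflection is 2F − P_0 = (−39, 17, 24).

(-39, 17, 24)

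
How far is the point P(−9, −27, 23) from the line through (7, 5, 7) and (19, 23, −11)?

A direction vector is d = (12, 18, −18).
AP = (−16, −32, 16), and AP × d = (288, −96, 96).
|AP × d|² = 101376 and |d|² = 792, so the distance is √(101376/792) = √128 = 8√2.

8√2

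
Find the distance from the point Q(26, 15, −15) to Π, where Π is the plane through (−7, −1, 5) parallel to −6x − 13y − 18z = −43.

Parallel planes share the normal n = (−6, −13, −18); since (−7, −1, 5) lies on the plane, its equation is −6x − 13y − 18z = -35.
Then n·(26, 15, −15) − (−35) = −46.
|n| = √(36 + 169 + 324) = 23, so the distance is |-46|/23 = 2.

2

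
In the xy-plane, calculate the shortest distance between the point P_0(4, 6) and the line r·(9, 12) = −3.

37/5

d = |9·4 + 12·6 − (-3)| / √(81 + 144) = |111|/15 = 37/5.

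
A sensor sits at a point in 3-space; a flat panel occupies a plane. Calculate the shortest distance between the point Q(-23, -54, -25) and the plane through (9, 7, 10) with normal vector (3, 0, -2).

2√13

The plane has equation n·(r − (9, 7, 10)) = 0, i.e. n·r = 7.
n = (3, 0, -2); n·P − 7 = -26; |n| = √13; distance = 26/√13 = 2√13.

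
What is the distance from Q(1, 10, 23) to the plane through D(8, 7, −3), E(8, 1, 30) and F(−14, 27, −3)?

1

DE = (0, −6, 33) and DF = (−22, 20, 0), so a normal is n = DE × DF = (−660, −726, −132).
d = |(-660)·1 + (-726)·10 + (-132)·23 − (-9966)| / √(435600 + 527076 + 17424) = |-990| / 990 = 1.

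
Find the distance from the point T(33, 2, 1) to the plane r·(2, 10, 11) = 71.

26/15

Normal vector n = (2, 10, 11), and n·(33, 2, 1) − 71 = 26.
|n| = √(4 + 100 + 121) = 15, so the distance is |26|/15 = 26/15.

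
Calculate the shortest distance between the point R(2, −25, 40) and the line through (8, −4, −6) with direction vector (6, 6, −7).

Direction vector d = (6, 6, −7).
AP = (−6, −21, 46), and AP × d = (−129, 234, 90).
|AP × d|² = 79497 and |d|² = 121, so the distance is √(79497/121) = √657 = 3√73.

3√73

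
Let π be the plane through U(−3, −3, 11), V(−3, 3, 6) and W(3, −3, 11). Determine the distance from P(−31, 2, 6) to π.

UV = (0, 6, −5) and UW = (6, 0, 0), so a normal is n = UV × UW = (0, −30, −36).
n = (0, −30, −36); n·P − (-306) = 30; |n| = 6√61; distance = 30/(6√61) = 5/√61.

5√61/61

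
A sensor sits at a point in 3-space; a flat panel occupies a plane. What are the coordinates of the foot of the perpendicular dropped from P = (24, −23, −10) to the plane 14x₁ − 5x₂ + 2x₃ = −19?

The perpendicular from P has direction n = (14, −5, 2): r = (24, −23, −10) + t(14, −5, 2).
Substitute into the plane: n·(P + tn) = -19 gives 431 + 225t = -19, so t = -2.
Foot = (24, −23, −10) + (-2)·(14, −5, 2) = (−4, −13, −14).

(-4, -13, -14)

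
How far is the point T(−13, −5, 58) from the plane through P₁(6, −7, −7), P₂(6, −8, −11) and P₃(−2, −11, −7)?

P₁P₂ = (0, −1, −4) and P₁P₃ = (−8, −4, 0), so a normal is n = P₁P₂ × P₁P₃ = (−16, 32, −8).
d = |(-16)·(-13) + 32·(-5) + (-8)·58 − (-264)| / √(256 + 1024 + 64) = |-152| / (8√21) = 19√21/21.

19√21/21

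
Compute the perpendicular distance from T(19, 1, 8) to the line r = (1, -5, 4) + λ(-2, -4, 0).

Direction vector d = (-2, -4, 0).
AP = (18, 6, 4), and AP × d = (16, -8, -60).
|AP × d|² = 3920 and |d|² = 20, so the distance is √(3920/20) = √196 = 14.

14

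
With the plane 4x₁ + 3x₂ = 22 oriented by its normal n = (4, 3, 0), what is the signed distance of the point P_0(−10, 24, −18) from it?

2

n·P_0 − 22 = 10.
|n| = 5, so the signed distance is 10/5 = 2.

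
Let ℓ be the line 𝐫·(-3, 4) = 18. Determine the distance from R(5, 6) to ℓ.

The normal to the line is n = (-3, 4) with |n| = 5.
|n·R − 18| = |9 − 18| = 9, so the distance is 9/5.

9/5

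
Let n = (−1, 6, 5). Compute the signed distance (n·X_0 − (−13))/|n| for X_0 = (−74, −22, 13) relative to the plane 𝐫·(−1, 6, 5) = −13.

n·X_0 − (-13) = 20.
|n| = √62, so the signed distance is 20/√62.

20/√62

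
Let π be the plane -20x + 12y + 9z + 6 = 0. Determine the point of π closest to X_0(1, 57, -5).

(21, 45, -14)

The perpendicular from X_0 has direction n = (-20, 12, 9): r = (1, 57, -5) + λ(-20, 12, 9).
Substitute into the plane: n·(X_0 + λn) = -6 gives 619 + 625λ = -6, so λ = -1.
Foot = (1, 57, -5) + (-1)·(-20, 12, 9) = (21, 45, -14).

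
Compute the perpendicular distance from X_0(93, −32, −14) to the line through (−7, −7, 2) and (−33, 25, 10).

A direction vector is d = (−26, 32, 8).
AP = (100, −25, −16), and AP × d = (312, −384, 2550).
|AP × d|² = 6747300 and |d|² = 1764, so the distance is √(6747300/1764) = √3825 = 15√17.

15√17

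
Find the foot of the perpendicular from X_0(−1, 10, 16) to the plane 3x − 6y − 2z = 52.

n = (3, −6, −2), |n|² = 49, and n·X_0 − 52 = -147.
t = -147/49 = -3, so the foot is X_0 − t·n = (−1, 10, 16) − (-3)·(3, −6, −2) = (8, −8, 10).

(8, -8, 10)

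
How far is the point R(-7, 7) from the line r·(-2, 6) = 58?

1/√10

The normal to the line is n = (-2, 6) with |n| = 2√10.
|n·R − 58| = |56 − 58| = 2, so the distance is 2/(2√10) = √10/10.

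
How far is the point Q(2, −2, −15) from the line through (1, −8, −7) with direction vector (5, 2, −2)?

Direction vector d = (5, 2, −2).
AP = (1, 6, −8); AP·d = 33, |AP|² = 101, |d|² = 33.
distance² = |AP|² − (AP·d)²/|d|² = 101 − 1089/33 = 68, so the distance is 2√17.

2√17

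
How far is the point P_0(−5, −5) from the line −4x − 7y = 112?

57√65/65

The normal to the line is n = (−4, −7) with |n| = √65.
|n·P_0 − 112| = |55 − 112| = 57, so the distance is 57/√65 = 57√65/65.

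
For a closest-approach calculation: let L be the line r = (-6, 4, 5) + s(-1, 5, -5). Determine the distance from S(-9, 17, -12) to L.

2√2

Direction vector d = (-1, 5, -5).
AP = (-3, 13, -17); AP·d = 153, |AP|² = 467, |d|² = 51.
distance² = |AP|² − (AP·d)²/|d|² = 467 − 23409/51 = 8, so the distance is 2√2.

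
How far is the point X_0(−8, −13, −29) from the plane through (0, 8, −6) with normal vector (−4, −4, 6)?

The plane has equation n·(r − (0, 8, −6)) = 0, i.e. n·r = -68.
n = (−4, −4, 6); n·P − (-68) = -22; |n| = 2√17; distance = 22/(2√17) = 11√17/17.

11/√17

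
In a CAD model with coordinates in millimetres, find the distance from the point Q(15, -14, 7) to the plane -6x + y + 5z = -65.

4/√62

n = (-6, 1, 5); n·P − (-65) = -4; |n| = √62; distance = 4/√62 = 2√62/31.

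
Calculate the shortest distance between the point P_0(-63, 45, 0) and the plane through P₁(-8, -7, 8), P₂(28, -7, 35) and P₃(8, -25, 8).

P₁P₂ = (36, 0, 27) and P₁P₃ = (16, -18, 0), so a normal is n = P₁P₂ × P₁P₃ = (486, 432, -648).
n = (486, 432, -648); n·P − (-12096) = 918; |n| = 918; distance = 918/918 = 1.

1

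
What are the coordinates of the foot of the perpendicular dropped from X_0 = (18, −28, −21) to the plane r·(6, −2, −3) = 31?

(-6, -20, -9)

The perpendicular from X_0 has direction n = (6, −2, −3): r = (18, −28, −21) + λ(6, −2, −3).
Substitute into the plane: n·(X_0 + λn) = 31 gives 227 + 49λ = 31, so λ = -4.
Foot = (18, −28, −21) + (-4)·(6, −2, −3) = (−6, −20, −9).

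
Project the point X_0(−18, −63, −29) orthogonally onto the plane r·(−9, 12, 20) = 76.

(-36, -39, 11)

n = (−9, 12, 20), |n|² = 625, and n·X_0 − 76 = -1250.
t = -1250/625 = -2, so the foot is X_0 − t·n = (−18, −63, −29) − (-2)·(−9, 12, 20) = (−36, −39, 11).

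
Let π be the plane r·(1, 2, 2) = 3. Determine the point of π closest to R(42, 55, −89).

The perpendicular from R has direction n = (1, 2, 2): r = (42, 55, −89) + μ(1, 2, 2).
Substitute into the plane: n·(R + μn) = 3 gives -26 + 9μ = 3, so μ = 29/9.
Foot = (42, 55, −89) + (29/9)·(1, 2, 2) = (407/9, 553/9, −743/9).

(407/9, 553/9, -743/9)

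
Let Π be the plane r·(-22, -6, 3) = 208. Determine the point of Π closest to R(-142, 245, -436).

(-3134/23, 5671/23, -10046/23)

The perpendicular from R has direction n = (-22, -6, 3): r = (-142, 245, -436) + μ(-22, -6, 3).
Substitute into the plane: n·(R + μn) = 208 gives 346 + 529μ = 208, so μ = -6/23.
Foot = (-142, 245, -436) + (-6/23)·(-22, -6, 3) = (-3134/23, 5671/23, -10046/23).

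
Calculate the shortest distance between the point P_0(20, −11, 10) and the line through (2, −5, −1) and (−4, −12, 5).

A direction vector is d = (−6, −7, 6).
AP = (18, −6, 11); AP·d = 0, |AP|² = 481, |d|² = 121.
distance² = |AP|² − (AP·d)²/|d|² = 481 − 0/121 = 481, so the distance is √481.

√481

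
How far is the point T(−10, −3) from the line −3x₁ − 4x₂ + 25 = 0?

67/5

The normal to the line is n = (−3, −4) with |n| = 5.
|n·T − (-25)| = |42 − (-25)| = 67, so the distance is 67/5.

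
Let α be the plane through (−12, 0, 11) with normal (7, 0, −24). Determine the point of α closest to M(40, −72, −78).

The perpendicular from M has direction n = (7, 0, −24): r = (40, −72, −78) + λ(7, 0, −24).
Substitute into the plane: n·(M + λn) = -348 gives 2152 + 625λ = -348, so λ = -4.
Foot = (40, −72, −78) + (-4)·(7, 0, −24) = (12, −72, 18).

(12, -72, 18)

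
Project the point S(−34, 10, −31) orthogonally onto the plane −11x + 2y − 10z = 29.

(-1, 4, -1)

n = (−11, 2, −10), |n|² = 225, and n·S − 29 = 675.
t = 675/225 = 3, so the foot is S − t·n = (−34, 10, −31) − 3·(−11, 2, −10) = (−1, 4, −1).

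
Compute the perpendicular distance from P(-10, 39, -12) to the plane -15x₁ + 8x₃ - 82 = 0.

d = |(-15)·(-10) + 8·(-12) − 82| / √(225 + 0 + 64) = |-28| / 17 = 28/17.

28/17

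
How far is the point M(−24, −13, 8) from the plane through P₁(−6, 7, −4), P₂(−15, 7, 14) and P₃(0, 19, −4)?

P₁P₂ = (−9, 0, 18) and P₁P₃ = (6, 12, 0), so a normal is n = P₁P₂ × P₁P₃ = (−216, 108, −108).
n = (−216, 108, −108); n·P − 2484 = 432; |n| = 108√6; distance = 432/(108√6) = 4/√6.

2√6/3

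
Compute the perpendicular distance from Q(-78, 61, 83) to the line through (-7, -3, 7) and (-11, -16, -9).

A direction vector is d = (-4, -13, -16).
AP = (-71, 64, 76), and AP × d = (-36, -1440, 1179).
|AP × d|² = 3464937 and |d|² = 441, so the distance is √(3464937/441) = √7857 = 9√97.

9√97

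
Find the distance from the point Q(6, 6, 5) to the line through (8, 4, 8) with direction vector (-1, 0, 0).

√13

Direction vector d = (-1, 0, 0).
AP = (-2, 2, -3); AP·d = 2, |AP|² = 17, |d|² = 1.
distance² = |AP|² − (AP·d)²/|d|² = 17 − 4/1 = 13, so the distance is √13.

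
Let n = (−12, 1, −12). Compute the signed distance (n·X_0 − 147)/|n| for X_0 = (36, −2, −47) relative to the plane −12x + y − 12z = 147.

-1

n·X_0 − 147 = -17.
|n| = 17, so the signed distance is -17/17 = -1.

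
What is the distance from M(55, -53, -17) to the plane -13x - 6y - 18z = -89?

2/23

d = |(-13)·55 + (-6)·(-53) + (-18)·(-17) − (-89)| / √(169 + 36 + 324) = |-2| / 23 = 2/23.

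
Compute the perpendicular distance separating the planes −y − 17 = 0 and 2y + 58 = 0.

Divide the second equation by -2 to match normals: −y = 29.
Both planes have normal n = (0, −1, 0), |n| = 1. Any point on the first plane is at distance |29 − 17|/|n| = 12/1 = 12 from the second.

12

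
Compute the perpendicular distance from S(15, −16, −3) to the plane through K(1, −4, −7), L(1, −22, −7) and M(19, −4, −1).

2/√10

KL = (0, −18, 0) and KM = (18, 0, 6), so a normal is n = KL × KM = (−108, 0, 324).
Then n·(15, −16, −3) − (−2376) = −216.
|n| = √(11664 + 0 + 104976) = 108√10, so the distance is |-216|/(108√10) = 2/√10.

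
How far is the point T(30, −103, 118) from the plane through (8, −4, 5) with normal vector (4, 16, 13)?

The plane has equation n·(r − (8, −4, 5)) = 0, i.e. n·r = 33.
Then n·(30, −103, 118) − 33 = −27.
|n| = √(16 + 256 + 169) = 21, so the distance is |-27|/21 = 9/7.

9/7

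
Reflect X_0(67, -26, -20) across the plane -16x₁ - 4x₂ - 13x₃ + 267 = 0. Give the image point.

n = (-16, -4, -13), |n|² = 441, n·X_0 − (-267) = -441, so t = -441/441 = -1.
Foot F = X_0 − (-1)·n = (51, -30, -33); the reflection is 2F − X_0 = (35, -34, -46).

(35, -34, -46)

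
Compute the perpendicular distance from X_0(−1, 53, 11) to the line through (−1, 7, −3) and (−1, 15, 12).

34

A direction vector is d = (0, 8, 15).
AP = (0, 46, 14); AP·d = 578, |AP|² = 2312, |d|² = 289.
distance² = |AP|² − (AP·d)²/|d|² = 2312 − 334084/289 = 1156, so the distance is 34.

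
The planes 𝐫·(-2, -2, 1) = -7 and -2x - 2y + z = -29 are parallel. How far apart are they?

Both planes have normal n = (-2, -2, 1), |n| = 3. Any point on the first plane is at distance |(-29) − (-7)|/|n| = 22/3 from the second.

22/3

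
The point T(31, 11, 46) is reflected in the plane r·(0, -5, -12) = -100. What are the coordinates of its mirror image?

With n = (0, -5, -12), the signed offset is (n·T − (-100))/|n|² = -507/169 = -3.
T' = T − 2t·n = (31, 11, 46) − (-6)·(0, -5, -12) = (31, -19, -26).

(31, -19, -26)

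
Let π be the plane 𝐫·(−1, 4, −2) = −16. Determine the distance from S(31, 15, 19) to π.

n = (−1, 4, −2); n·P − (-16) = 7; |n| = √21; distance = 7/√21 = √21/3.

√21/3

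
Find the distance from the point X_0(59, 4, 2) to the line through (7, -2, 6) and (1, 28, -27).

A direction vector is d = (-6, 30, -33).
AP = (52, 6, -4), and AP × d = (-78, 1740, 1596).
|AP × d|² = 5580900 and |d|² = 2025, so the distance is √(5580900/2025) = √2756 = 2√689.

2√689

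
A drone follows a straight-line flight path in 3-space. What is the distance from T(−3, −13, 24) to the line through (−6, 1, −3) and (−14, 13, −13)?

A direction vector is d = (−8, 12, −10).
AP = (3, −14, 27), and AP × d = (−184, −186, −76).
|AP × d|² = 74228 and |d|² = 308, so the distance is √(74228/308) = √241.

√241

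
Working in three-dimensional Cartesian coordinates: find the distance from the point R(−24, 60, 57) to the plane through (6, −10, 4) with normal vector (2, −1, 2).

The plane has equation n·(r − (6, −10, 4)) = 0, i.e. n·r = 30.
n = (2, −1, 2); n·P − 30 = -24; |n| = 3; distance = 24/3 = 8.

8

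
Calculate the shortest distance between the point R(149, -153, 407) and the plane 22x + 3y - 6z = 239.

6

n = (22, 3, -6); n·P − 239 = 138; |n| = 23; distance = 138/23 = 6.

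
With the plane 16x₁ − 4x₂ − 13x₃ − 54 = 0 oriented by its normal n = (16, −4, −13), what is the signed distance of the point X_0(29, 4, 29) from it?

n·X_0 − 54 = 17.
|n| = 21, so the signed distance is 17/21.

17/21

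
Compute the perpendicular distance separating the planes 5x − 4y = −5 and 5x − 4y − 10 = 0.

With common normal n = (5, −4, 0) (|n| = √41), the distance is |(-5) − 10|/|n| = 15/√41.

15/√41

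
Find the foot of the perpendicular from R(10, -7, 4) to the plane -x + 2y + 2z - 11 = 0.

The perpendicular from R has direction n = (-1, 2, 2): r = (10, -7, 4) + t(-1, 2, 2).
Substitute into the plane: n·(R + tn) = 11 gives -16 + 9t = 11, so t = 3.
Foot = (10, -7, 4) + 3·(-1, 2, 2) = (7, -1, 10).

(7, -1, 10)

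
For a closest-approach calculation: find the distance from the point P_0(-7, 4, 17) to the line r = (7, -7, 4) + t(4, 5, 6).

Direction vector d = (4, 5, 6).
AP = (-14, 11, 13), and AP × d = (1, 136, -114).
|AP × d|² = 31493 and |d|² = 77, so the distance is √(31493/77) = √409.

√409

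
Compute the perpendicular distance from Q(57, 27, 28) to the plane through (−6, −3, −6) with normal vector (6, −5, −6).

24/√97

The plane has equation n·(r − (−6, −3, −6)) = 0, i.e. n·r = 15.
Then n·(57, 27, 28) − 15 = 24.
|n| = √(36 + 25 + 36) = √97, so the distance is |24|/√97 = 24/√97.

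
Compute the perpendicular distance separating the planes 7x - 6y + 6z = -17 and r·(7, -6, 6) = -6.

Both planes have normal n = (7, -6, 6), |n| = 11. Any point on the first plane is at distance |(-6) − (-17)|/|n| = 11/11 = 1 from the second.

1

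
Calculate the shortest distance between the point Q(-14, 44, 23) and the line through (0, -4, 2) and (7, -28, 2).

21

A direction vector is d = (7, -24, 0).
AP = (-14, 48, 21); AP·d = -1250, |AP|² = 2941, |d|² = 625.
distance² = |AP|² − (AP·d)²/|d|² = 2941 − 1562500/625 = 441, so the distance is 21.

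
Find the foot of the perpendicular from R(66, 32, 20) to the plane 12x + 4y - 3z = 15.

(6, 12, 35)

n = (12, 4, -3), |n|² = 169, and n·R − 15 = 845.
t = 845/169 = 5, so the foot is R − t·n = (66, 32, 20) − 5·(12, 4, -3) = (6, 12, 35).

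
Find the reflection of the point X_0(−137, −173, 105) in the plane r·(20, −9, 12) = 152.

With n = (20, −9, 12), the signed offset is (n·X_0 − 152)/|n|² = -75/625 = -3/25.
X_0' = X_0 − 2t·n = (−137, −173, 105) − (-6/25)·(20, −9, 12) = (−661/5, −4379/25, 2697/25).

(-661/5, -4379/25, 2697/25)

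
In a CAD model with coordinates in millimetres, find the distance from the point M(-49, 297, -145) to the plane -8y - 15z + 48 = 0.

9

Normal vector n = (0, -8, -15), and n·(-49, 297, -145) - (-48) = -153.
|n| = √(0 + 64 + 225) = 17, so the distance is |-153|/17 = 9.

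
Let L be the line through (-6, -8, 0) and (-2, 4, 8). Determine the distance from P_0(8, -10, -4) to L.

6√6

A direction vector is d = (4, 12, 8).
AP = (14, -2, -4); AP·d = 0, |AP|² = 216, |d|² = 224.
distance² = |AP|² − (AP·d)²/|d|² = 216 − 0/224 = 216, so the distance is 6√6.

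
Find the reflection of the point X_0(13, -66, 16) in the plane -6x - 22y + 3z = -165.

(49, 66, -2)

n = (-6, -22, 3), |n|² = 529, n·X_0 − (-165) = 1587, so t = 1587/529 = 3.
Foot F = X_0 − 3·n = (31, 0, 7); the reflection is 2F − X_0 = (49, 66, -2).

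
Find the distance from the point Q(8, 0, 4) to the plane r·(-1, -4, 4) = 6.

2√33/33

n = (-1, -4, 4); n·P − 6 = 2; |n| = √33; distance = 2/√33 = 2√33/33.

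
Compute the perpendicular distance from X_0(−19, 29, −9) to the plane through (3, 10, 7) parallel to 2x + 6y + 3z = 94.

22/7

Parallel planes share the normal n = (2, 6, 3); since (3, 10, 7) lies on the plane, its equation is 2x + 6y + 3z = 87.
n = (2, 6, 3); n·P − 87 = 22; |n| = 7; distance = 22/7.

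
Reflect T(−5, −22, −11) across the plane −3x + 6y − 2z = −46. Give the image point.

With n = (−3, 6, −2), the signed offset is (n·T − (-46))/|n|² = -49/49 = -1.
T' = T − 2t·n = (−5, −22, −11) − (-2)·(−3, 6, −2) = (−11, −10, −15).

(-11, -10, -15)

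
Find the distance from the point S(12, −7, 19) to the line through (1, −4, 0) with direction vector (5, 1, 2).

Direction vector d = (5, 1, 2).
AP = (11, −3, 19), and AP × d = (−25, 73, 26).
|AP × d|² = 6630 and |d|² = 30, so the distance is √(6630/30) = √221.

√221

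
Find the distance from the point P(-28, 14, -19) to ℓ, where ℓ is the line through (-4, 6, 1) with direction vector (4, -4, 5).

8√2

Direction vector d = (4, -4, 5).
AP = (-24, 8, -20), and AP × d = (-40, 40, 64).
|AP × d|² = 7296 and |d|² = 57, so the distance is √(7296/57) = √128 = 8√2.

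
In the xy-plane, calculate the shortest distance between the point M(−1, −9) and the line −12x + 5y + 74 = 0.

d = |(-12)·(-1) + 5·(-9) − (-74)| / √(144 + 25) = |41|/13 = 41/13.

41/13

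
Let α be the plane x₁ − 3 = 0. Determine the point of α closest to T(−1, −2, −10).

(3, -2, -10)

The perpendicular from T has direction n = (1, 0, 0): r = (−1, −2, −10) + μ(1, 0, 0).
Substitute into the plane: n·(T + μn) = 3 gives -1 + 1μ = 3, so μ = 4.
Foot = (−1, −2, −10) + 4·(1, 0, 0) = (3, −2, −10).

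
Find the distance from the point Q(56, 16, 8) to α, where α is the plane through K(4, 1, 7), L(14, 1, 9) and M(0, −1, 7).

KL = (10, 0, 2) and KM = (−4, −2, 0), so a normal is n = KL × KM = (4, −8, −20).
d = |4·56 + (-8)·16 + (-20)·8 − (-132)| / √(16 + 64 + 400) = |68| / (4√30) = 17/√30.

17√30/30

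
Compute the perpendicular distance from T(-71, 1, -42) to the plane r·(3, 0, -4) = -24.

d = |3·(-71) + (-4)·(-42) − (-24)| / √(9 + 0 + 16) = |-21| / 5 = 21/5.

21/5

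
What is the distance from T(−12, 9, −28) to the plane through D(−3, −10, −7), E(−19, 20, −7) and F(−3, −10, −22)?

DE = (−16, 30, 0) and DF = (0, 0, −15), so a normal is n = DE × DF = (−450, −240, 0).
n = (−450, −240, 0); n·P − 3750 = -510; |n| = 510; distance = 510/510 = 1.

1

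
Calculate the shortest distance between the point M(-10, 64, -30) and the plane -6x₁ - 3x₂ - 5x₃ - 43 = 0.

5√70/14

Normal vector n = (-6, -3, -5), and n·(-10, 64, -30) - 43 = -25.
|n| = √(36 + 9 + 25) = √70, so the distance is |-25|/√70 = 5√70/14.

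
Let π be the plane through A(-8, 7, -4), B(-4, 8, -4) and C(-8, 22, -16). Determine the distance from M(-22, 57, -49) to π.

AB = (4, 1, 0) and AC = (0, 15, -12), so a normal is n = AB × AC = (-12, 48, 60).
Then n·(-22, 57, -49) - 192 = -132.
|n| = √(144 + 2304 + 3600) = 12√42, so the distance is |-132|/(12√42) = 11√42/42.

11/√42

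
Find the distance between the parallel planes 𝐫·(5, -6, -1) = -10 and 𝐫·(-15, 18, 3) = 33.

Divide the second equation by -3 to match normals: 5x - 6y - z = -11.
With common normal n = (5, -6, -1) (|n| = √62), the distance is |(-10) − (-11)|/|n| = 1/√62 = √62/62.

1/√62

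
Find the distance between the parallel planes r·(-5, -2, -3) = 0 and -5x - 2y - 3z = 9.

With common normal n = (-5, -2, -3) (|n| = √38), the distance is |0 − 9|/|n| = 9/√38.

9/√38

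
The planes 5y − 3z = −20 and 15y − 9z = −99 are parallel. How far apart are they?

13/√34

Divide the second equation by 3 to match normals: 5y − 3z = -33.
With common normal n = (0, 5, −3) (|n| = √34), the distance is |(-20) − (-33)|/|n| = 13/√34.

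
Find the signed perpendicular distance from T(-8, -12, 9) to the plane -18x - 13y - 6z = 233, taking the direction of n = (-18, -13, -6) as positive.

n·T − 233 = 13.
|n| = 23, so the signed distance is 13/23.

13/23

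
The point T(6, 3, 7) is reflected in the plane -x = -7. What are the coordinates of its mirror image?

With n = (-1, 0, 0), the signed offset is (n·T − (-7))/|n|² = 1/1 = 1.
T' = T − 2t·n = (6, 3, 7) − 2·(-1, 0, 0) = (8, 3, 7).

(8, 3, 7)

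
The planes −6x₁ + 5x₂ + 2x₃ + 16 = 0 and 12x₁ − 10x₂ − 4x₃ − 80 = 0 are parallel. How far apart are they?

24/√65

Divide the second equation by -2 to match normals: −6x₁ + 5x₂ + 2x₃ = -40.
With common normal n = (−6, 5, 2) (|n| = √65), the distance is |(-16) − (-40)|/|n| = 24/√65.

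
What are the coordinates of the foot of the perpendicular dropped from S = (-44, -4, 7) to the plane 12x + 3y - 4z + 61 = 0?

n = (12, 3, -4), |n|² = 169, and n·S − (-61) = -507.
t = -507/169 = -3, so the foot is S − t·n = (-44, -4, 7) − (-3)·(12, 3, -4) = (-8, 5, -5).

(-8, 5, -5)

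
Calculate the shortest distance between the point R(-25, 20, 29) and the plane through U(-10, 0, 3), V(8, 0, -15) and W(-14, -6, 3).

7/√22

UV = (18, 0, -18) and UW = (-4, -6, 0), so a normal is n = UV × UW = (-108, 72, -108).
Then n·(-25, 20, 29) - 756 = 252.
|n| = √(11664 + 5184 + 11664) = 36√22, so the distance is |252|/(36√22) = 7/√22.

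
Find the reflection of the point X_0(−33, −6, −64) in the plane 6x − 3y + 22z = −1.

(3, -24, 68)

n = (6, −3, 22), |n|² = 529, n·X_0 − (-1) = -1587, so t = -1587/529 = -3.
Foot F = X_0 − (-3)·n = (−15, −15, 2); the reflection is 2F − X_0 = (3, −24, 68).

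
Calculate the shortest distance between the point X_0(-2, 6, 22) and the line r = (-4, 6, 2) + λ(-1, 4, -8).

4√5

Direction vector d = (-1, 4, -8).
AP = (2, 0, 20), and AP × d = (-80, -4, 8).
|AP × d|² = 6480 and |d|² = 81, so the distance is √(6480/81) = √80 = 4√5.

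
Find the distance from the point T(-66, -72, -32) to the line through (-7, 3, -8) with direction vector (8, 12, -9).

3√562

Direction vector d = (8, 12, -9).
AP = (-59, -75, -24); AP·d = -1156, |AP|² = 9682, |d|² = 289.
distance² = |AP|² − (AP·d)²/|d|² = 9682 − 1336336/289 = 5058, so the distance is 3√562.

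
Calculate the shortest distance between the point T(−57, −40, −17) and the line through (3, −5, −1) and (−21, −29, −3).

√457

A direction vector is d = (−24, −24, −2).
AP = (−60, −35, −16); AP·d = 2312, |AP|² = 5081, |d|² = 1156.
distance² = |AP|² − (AP·d)²/|d|² = 5081 − 5345344/1156 = 457, so the distance is √457.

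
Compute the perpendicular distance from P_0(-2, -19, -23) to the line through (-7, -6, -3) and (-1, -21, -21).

3

A direction vector is d = (6, -15, -18).
AP = (5, -13, -20), and AP × d = (-66, -30, 3).
|AP × d|² = 5265 and |d|² = 585, so the distance is √(5265/585) = √9 = 3.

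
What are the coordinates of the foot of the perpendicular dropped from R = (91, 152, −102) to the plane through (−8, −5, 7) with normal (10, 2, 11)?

(259/3, 2266/15, -1607/15)

n = (10, 2, 11), |n|² = 225, and n·R − (-13) = 105.
t = 105/225 = 7/15, so the foot is R − t·n = (91, 152, −102) − (7/15)·(10, 2, 11) = (259/3, 2266/15, −1607/15).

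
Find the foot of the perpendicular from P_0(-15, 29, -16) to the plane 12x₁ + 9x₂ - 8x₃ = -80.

The perpendicular from P_0 has direction n = (12, 9, -8): r = (-15, 29, -16) + μ(12, 9, -8).
Substitute into the plane: n·(P_0 + μn) = -80 gives 209 + 289μ = -80, so μ = -1.
Foot = (-15, 29, -16) + (-1)·(12, 9, -8) = (-27, 20, -8).

(-27, 20, -8)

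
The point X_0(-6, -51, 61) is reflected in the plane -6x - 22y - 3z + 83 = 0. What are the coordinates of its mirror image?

(18, 37, 73)

n = (-6, -22, -3), |n|² = 529, n·X_0 − (-83) = 1058, so t = 1058/529 = 2.
Foot F = X_0 − 2·n = (6, -7, 67); the reflection is 2F − X_0 = (18, 37, 73).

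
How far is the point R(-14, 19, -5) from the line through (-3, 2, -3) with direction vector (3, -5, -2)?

6√2

Direction vector d = (3, -5, -2).
AP = (-11, 17, -2); AP·d = -114, |AP|² = 414, |d|² = 38.
distance² = |AP|² − (AP·d)²/|d|² = 414 − 12996/38 = 72, so the distance is 6√2.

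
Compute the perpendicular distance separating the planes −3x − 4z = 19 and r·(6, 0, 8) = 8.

23/5

Divide the second equation by -2 to match normals: −3x − 4z = -4.
With common normal n = (−3, 0, −4) (|n| = 5), the distance is |19 − (-4)|/|n| = 23/5.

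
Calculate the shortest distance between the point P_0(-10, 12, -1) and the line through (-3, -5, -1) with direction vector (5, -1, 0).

Direction vector d = (5, -1, 0).
AP = (-7, 17, 0); AP·d = -52, |AP|² = 338, |d|² = 26.
distance² = |AP|² − (AP·d)²/|d|² = 338 − 2704/26 = 234, so the distance is 3√26.

3√26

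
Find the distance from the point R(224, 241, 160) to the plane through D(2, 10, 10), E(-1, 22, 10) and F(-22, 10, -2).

DE = (-3, 12, 0) and DF = (-24, 0, -12), so a normal is n = DE × DF = (-144, -36, 288).
d = |(-144)·224 + (-36)·241 + 288·160 − 2232| / √(20736 + 1296 + 82944) = |2916| / 324 = 9.

9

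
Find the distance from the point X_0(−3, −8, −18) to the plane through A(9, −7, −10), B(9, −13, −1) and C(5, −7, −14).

5/√17

AB = (0, −6, 9) and AC = (−4, 0, −4), so a normal is n = AB × AC = (24, −36, −24).
Then n·(−3, −8, −18) − 708 = −60.
|n| = √(576 + 1296 + 576) = 12√17, so the distance is |-60|/(12√17) = 5√17/17.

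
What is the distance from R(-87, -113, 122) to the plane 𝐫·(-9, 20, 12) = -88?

3

Normal vector n = (-9, 20, 12), and n·(-87, -113, 122) - (-88) = 75.
|n| = √(81 + 400 + 144) = 25, so the distance is |75|/25 = 3.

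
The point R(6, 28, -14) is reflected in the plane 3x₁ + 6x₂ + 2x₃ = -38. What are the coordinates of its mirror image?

(-18, -20, -30)

n = (3, 6, 2), |n|² = 49, n·R − (-38) = 196, so t = 196/49 = 4.
Foot F = R − 4·n = (-6, 4, -22); the reflection is 2F − R = (-18, -20, -30).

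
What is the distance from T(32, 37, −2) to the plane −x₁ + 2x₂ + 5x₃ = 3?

29√30/30

Normal vector n = (−1, 2, 5), and n·(32, 37, −2) − 3 = 29.
|n| = √(1 + 4 + 25) = √30, so the distance is |29|/√30 = 29/√30.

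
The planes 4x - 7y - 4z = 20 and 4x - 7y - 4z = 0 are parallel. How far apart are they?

20/9

Both planes have normal n = (4, -7, -4), |n| = 9. Any point on the first plane is at distance |0 − 20|/|n| = 20/9 from the second.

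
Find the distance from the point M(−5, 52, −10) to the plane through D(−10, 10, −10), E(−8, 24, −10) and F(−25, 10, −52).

14/15

DE = (2, 14, 0) and DF = (−15, 0, −42), so a normal is n = DE × DF = (−588, 84, 210).
Then n·(−5, 52, −10) − 4620 = 588.
|n| = √(345744 + 7056 + 44100) = 630, so the distance is |588|/630 = 14/15.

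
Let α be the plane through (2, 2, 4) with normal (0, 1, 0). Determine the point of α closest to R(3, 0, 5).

(3, 2, 5)

n = (0, 1, 0), |n|² = 1, and n·R − 2 = -2.
t = -2/1 = -2, so the foot is R − t·n = (3, 0, 5) − (-2)·(0, 1, 0) = (3, 2, 5).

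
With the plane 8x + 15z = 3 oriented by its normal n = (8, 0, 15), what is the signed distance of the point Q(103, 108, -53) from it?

26/17

n·Q − 3 = 26.
|n| = 17, so the signed distance is 26/17.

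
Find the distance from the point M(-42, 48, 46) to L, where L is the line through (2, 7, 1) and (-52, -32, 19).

√5113

A direction vector is d = (-54, -39, 18).
AP = (-44, 41, 45), and AP × d = (2493, -1638, 3930).
|AP × d|² = 24342993 and |d|² = 4761, so the distance is √(24342993/4761) = √5113.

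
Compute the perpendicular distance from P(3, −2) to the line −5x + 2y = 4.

23√29/29

d = |(-5)·3 + 2·(-2) − 4| / √(25 + 4) = |-23|/√29 = 23/√29.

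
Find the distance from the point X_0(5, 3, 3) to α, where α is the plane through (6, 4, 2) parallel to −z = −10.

1

Parallel planes share the normal n = (0, 0, −1); since (6, 4, 2) lies on the plane, its equation is −z = -2.
d = |(-1)·3 − (-2)| / √(0 + 0 + 1) = |-1| / 1 = 1.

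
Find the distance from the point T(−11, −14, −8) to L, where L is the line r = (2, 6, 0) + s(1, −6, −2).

2√66

Direction vector d = (1, −6, −2).
AP = (−13, −20, −8), and AP × d = (−8, −34, 98).
|AP × d|² = 10824 and |d|² = 41, so the distance is √(10824/41) = √264 = 2√66.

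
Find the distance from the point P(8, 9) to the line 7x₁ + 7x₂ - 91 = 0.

2√2

d = |7·8 + 7·9 − 91| / √(49 + 49) = |28|/(7√2) = 2√2.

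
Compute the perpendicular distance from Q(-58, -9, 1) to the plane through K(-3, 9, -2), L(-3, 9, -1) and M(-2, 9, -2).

18

KL = (0, 0, 1) and KM = (1, 0, 0), so a normal is n = KL × KM = (0, 1, 0).
Then n·(-58, -9, 1) - 9 = -18.
|n| = √(0 + 1 + 0) = 1, so the distance is |-18|/1 = 18.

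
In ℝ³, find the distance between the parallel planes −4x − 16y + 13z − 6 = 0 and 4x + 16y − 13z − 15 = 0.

Divide the second equation by -1 to match normals: −4x − 16y + 13z = -15.
With common normal n = (−4, −16, 13) (|n| = 21), the distance is |6 − (-15)|/|n| = 21/21 = 1.

1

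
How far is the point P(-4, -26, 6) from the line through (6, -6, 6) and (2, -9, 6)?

10

A direction vector is d = (-4, -3, 0).
AP = (-10, -20, 0), and AP × d = (0, 0, -50).
|AP × d|² = 2500 and |d|² = 25, so the distance is √(2500/25) = √100 = 10.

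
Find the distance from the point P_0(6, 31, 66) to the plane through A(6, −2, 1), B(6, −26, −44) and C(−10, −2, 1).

25/17

AB = (0, −24, −45) and AC = (−16, 0, 0), so a normal is n = AB × AC = (0, 720, −384).
n = (0, 720, −384); n·P − (-1824) = -1200; |n| = 816; distance = 1200/816 = 25/17.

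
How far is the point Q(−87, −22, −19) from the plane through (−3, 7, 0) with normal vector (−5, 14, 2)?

The plane has equation n·(r − (−3, 7, 0)) = 0, i.e. n·r = 113.
d = |(-5)·(-87) + 14·(-22) + 2·(-19) − 113| / √(25 + 196 + 4) = |-24| / 15 = 8/5.

8/5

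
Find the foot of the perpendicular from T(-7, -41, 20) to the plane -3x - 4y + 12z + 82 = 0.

The perpendicular from T has direction n = (-3, -4, 12): r = (-7, -41, 20) + λ(-3, -4, 12).
Substitute into the plane: n·(T + λn) = -82 gives 425 + 169λ = -82, so λ = -3.
Foot = (-7, -41, 20) + (-3)·(-3, -4, 12) = (2, -29, -16).

(2, -29, -16)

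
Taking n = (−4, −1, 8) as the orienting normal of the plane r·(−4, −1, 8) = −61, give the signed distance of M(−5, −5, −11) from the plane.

-2/9

n·M − (-61) = -2.
|n| = 9, so the signed distance is -2/9.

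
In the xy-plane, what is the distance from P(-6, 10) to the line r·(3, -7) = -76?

6√58/29

The normal to the line is n = (3, -7) with |n| = √58.
|n·P − (-76)| = |-88 − (-76)| = 12, so the distance is 12/√58 = 6√58/29.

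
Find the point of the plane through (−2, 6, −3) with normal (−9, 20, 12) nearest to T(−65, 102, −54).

The perpendicular from T has direction n = (−9, 20, 12): r = (−65, 102, −54) + μ(−9, 20, 12).
Substitute into the plane: n·(T + μn) = 102 gives 1977 + 625μ = 102, so μ = -3.
Foot = (−65, 102, −54) + (-3)·(−9, 20, 12) = (−38, 42, −90).

(-38, 42, -90)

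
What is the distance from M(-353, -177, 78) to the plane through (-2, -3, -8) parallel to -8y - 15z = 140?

Parallel planes share the normal n = (0, -8, -15); since (-2, -3, -8) lies on the plane, its equation is -8y - 15z = 144.
Then n·(-353, -177, 78) - 144 = 102.
|n| = √(0 + 64 + 225) = 17, so the distance is |102|/17 = 6.

6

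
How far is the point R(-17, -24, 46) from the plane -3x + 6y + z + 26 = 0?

21/√46

n = (-3, 6, 1); n·P − (-26) = -21; |n| = √46; distance = 21/√46 = 21√46/46.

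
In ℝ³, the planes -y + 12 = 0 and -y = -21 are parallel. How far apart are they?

9

Both planes have normal n = (0, -1, 0), |n| = 1. Any point on the first plane is at distance |(-21) − (-12)|/|n| = 9/1 = 9 from the second.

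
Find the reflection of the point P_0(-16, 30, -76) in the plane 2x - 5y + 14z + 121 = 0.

(4, -20, 64)

With n = (2, -5, 14), the signed offset is (n·P_0 − (-121))/|n|² = -1125/225 = -5.
P_0' = P_0 − 2t·n = (-16, 30, -76) − (-10)·(2, -5, 14) = (4, -20, 64).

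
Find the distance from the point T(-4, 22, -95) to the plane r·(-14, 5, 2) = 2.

26/15

n = (-14, 5, 2); n·P − 2 = -26; |n| = 15; distance = 26/15.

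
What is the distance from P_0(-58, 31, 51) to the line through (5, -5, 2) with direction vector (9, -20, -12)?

√2041

Direction vector d = (9, -20, -12).
AP = (-63, 36, 49), and AP × d = (548, -315, 936).
|AP × d|² = 1275625 and |d|² = 625, so the distance is √(1275625/625) = √2041.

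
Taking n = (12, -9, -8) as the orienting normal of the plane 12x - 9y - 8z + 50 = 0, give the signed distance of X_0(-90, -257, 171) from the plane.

n·X_0 − (-50) = -85.
|n| = 17, so the signed distance is -85/17 = -5.

-5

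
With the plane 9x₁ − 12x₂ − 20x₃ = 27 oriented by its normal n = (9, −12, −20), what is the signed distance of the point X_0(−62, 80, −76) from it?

n·X_0 − 27 = -25.
|n| = 25, so the signed distance is -25/25 = -1.

-1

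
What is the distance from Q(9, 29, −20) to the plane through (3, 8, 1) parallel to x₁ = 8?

6

Parallel planes share the normal n = (1, 0, 0); since (3, 8, 1) lies on the plane, its equation is x₁ = 3.
d = |1·9 − 3| / √(1 + 0 + 0) = |6| / 1 = 6.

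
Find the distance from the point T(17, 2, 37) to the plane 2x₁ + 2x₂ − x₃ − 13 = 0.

Normal vector n = (2, 2, −1), and n·(17, 2, 37) − 13 = −12.
|n| = √(4 + 4 + 1) = 3, so the distance is |-12|/3 = 4.

4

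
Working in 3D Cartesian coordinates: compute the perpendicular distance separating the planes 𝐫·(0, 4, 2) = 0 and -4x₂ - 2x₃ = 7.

Divide the second equation by -1 to match normals: 4x₂ + 2x₃ = -7.
With common normal n = (0, 4, 2) (|n| = 2√5), the distance is |0 − (-7)|/|n| = 7/(2√5).

7√5/10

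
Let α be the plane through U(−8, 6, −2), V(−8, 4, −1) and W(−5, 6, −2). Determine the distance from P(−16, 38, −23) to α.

UV = (0, −2, 1) and UW = (3, 0, 0), so a normal is n = UV × UW = (0, 3, 6).
Then n·(−16, 38, −23) − 6 = −30.
|n| = √(0 + 9 + 36) = 3√5, so the distance is |-30|/(3√5) = 2√5.

2√5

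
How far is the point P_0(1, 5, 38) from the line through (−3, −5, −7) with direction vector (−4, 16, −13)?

Direction vector d = (−4, 16, −13).
AP = (4, 10, 45), and AP × d = (−850, −128, 104).
|AP × d|² = 749700 and |d|² = 441, so the distance is √(749700/441) = √1700 = 10√17.

10√17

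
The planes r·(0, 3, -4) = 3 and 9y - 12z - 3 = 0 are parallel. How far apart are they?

2/5

Divide the second equation by 3 to match normals: 3y - 4z = 1.
With common normal n = (0, 3, -4) (|n| = 5), the distance is |3 − 1|/|n| = 2/5.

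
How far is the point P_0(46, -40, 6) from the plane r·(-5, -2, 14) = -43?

Normal vector n = (-5, -2, 14), and n·(46, -40, 6) - (-43) = -23.
|n| = √(25 + 4 + 196) = 15, so the distance is |-23|/15 = 23/15.

23/15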